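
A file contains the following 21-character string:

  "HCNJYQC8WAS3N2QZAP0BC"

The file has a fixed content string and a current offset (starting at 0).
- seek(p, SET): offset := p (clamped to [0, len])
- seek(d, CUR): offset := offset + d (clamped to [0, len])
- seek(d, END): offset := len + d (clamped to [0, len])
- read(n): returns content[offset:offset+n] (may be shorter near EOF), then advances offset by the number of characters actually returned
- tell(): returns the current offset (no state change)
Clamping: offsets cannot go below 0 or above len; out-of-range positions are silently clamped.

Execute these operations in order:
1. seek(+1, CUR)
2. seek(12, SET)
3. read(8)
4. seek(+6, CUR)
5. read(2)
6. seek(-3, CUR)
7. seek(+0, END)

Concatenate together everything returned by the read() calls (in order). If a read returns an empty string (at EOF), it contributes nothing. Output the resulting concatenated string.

Answer: N2QZAP0B

Derivation:
After 1 (seek(+1, CUR)): offset=1
After 2 (seek(12, SET)): offset=12
After 3 (read(8)): returned 'N2QZAP0B', offset=20
After 4 (seek(+6, CUR)): offset=21
After 5 (read(2)): returned '', offset=21
After 6 (seek(-3, CUR)): offset=18
After 7 (seek(+0, END)): offset=21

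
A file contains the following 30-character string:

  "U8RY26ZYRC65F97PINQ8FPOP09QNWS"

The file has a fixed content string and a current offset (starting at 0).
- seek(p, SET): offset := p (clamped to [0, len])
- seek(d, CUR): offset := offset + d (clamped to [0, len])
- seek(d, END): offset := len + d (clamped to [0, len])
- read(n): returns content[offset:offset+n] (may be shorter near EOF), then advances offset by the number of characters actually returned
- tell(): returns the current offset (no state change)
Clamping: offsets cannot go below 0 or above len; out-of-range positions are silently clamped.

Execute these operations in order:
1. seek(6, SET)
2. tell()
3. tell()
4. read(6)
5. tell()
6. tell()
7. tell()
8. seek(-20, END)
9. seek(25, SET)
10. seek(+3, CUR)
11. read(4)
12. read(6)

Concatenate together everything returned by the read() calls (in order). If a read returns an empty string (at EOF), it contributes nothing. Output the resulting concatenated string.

After 1 (seek(6, SET)): offset=6
After 2 (tell()): offset=6
After 3 (tell()): offset=6
After 4 (read(6)): returned 'ZYRC65', offset=12
After 5 (tell()): offset=12
After 6 (tell()): offset=12
After 7 (tell()): offset=12
After 8 (seek(-20, END)): offset=10
After 9 (seek(25, SET)): offset=25
After 10 (seek(+3, CUR)): offset=28
After 11 (read(4)): returned 'WS', offset=30
After 12 (read(6)): returned '', offset=30

Answer: ZYRC65WS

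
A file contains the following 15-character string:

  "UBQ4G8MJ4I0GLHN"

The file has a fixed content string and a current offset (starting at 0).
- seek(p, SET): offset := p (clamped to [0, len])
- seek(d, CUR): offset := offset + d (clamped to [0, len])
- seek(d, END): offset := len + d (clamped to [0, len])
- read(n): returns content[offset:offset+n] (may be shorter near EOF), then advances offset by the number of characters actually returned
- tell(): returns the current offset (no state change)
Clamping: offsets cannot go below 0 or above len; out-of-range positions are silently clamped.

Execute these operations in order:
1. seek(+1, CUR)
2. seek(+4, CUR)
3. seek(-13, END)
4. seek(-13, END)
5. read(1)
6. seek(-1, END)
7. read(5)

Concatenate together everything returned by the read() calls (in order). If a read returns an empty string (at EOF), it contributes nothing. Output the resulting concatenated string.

Answer: QN

Derivation:
After 1 (seek(+1, CUR)): offset=1
After 2 (seek(+4, CUR)): offset=5
After 3 (seek(-13, END)): offset=2
After 4 (seek(-13, END)): offset=2
After 5 (read(1)): returned 'Q', offset=3
After 6 (seek(-1, END)): offset=14
After 7 (read(5)): returned 'N', offset=15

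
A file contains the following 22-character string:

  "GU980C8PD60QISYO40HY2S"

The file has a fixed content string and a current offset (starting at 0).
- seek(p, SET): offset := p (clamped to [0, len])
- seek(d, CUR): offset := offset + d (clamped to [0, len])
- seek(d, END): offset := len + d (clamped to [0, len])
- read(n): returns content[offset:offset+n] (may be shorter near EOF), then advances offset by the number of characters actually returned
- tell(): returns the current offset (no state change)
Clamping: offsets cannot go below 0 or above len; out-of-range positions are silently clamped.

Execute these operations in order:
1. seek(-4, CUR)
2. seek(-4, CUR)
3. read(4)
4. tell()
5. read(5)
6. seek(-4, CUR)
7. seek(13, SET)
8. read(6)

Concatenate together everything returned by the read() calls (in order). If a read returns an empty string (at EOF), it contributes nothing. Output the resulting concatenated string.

Answer: GU980C8PDSYO40H

Derivation:
After 1 (seek(-4, CUR)): offset=0
After 2 (seek(-4, CUR)): offset=0
After 3 (read(4)): returned 'GU98', offset=4
After 4 (tell()): offset=4
After 5 (read(5)): returned '0C8PD', offset=9
After 6 (seek(-4, CUR)): offset=5
After 7 (seek(13, SET)): offset=13
After 8 (read(6)): returned 'SYO40H', offset=19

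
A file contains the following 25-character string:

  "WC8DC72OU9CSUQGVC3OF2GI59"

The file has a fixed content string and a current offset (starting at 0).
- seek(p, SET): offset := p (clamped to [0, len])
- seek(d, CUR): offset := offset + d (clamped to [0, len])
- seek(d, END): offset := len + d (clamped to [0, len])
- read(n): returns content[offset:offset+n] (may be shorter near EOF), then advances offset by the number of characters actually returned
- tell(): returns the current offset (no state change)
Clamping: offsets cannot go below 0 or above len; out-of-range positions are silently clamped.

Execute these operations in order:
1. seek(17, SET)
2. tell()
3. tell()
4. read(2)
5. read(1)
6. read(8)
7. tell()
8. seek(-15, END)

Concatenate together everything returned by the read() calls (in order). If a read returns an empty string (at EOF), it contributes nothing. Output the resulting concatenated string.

After 1 (seek(17, SET)): offset=17
After 2 (tell()): offset=17
After 3 (tell()): offset=17
After 4 (read(2)): returned '3O', offset=19
After 5 (read(1)): returned 'F', offset=20
After 6 (read(8)): returned '2GI59', offset=25
After 7 (tell()): offset=25
After 8 (seek(-15, END)): offset=10

Answer: 3OF2GI59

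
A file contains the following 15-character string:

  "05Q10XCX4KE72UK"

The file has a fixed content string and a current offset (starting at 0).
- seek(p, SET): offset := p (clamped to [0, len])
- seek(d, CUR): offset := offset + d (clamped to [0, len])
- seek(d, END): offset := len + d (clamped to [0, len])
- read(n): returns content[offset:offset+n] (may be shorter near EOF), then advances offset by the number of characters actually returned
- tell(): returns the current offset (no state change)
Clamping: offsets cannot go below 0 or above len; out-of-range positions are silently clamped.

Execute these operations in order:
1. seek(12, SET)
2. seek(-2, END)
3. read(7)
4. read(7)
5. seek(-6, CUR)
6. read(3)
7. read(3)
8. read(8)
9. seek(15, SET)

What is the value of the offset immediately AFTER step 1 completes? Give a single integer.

After 1 (seek(12, SET)): offset=12

Answer: 12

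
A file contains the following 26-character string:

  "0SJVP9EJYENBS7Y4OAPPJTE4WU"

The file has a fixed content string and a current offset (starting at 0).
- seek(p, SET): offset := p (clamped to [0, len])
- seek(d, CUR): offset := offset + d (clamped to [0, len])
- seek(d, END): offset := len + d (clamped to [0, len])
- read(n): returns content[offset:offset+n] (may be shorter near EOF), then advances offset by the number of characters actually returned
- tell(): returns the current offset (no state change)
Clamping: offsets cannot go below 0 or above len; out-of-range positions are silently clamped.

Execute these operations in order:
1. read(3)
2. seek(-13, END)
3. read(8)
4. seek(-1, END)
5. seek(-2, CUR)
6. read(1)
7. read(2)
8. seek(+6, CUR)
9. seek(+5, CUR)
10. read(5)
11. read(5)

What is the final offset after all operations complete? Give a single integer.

After 1 (read(3)): returned '0SJ', offset=3
After 2 (seek(-13, END)): offset=13
After 3 (read(8)): returned '7Y4OAPPJ', offset=21
After 4 (seek(-1, END)): offset=25
After 5 (seek(-2, CUR)): offset=23
After 6 (read(1)): returned '4', offset=24
After 7 (read(2)): returned 'WU', offset=26
After 8 (seek(+6, CUR)): offset=26
After 9 (seek(+5, CUR)): offset=26
After 10 (read(5)): returned '', offset=26
After 11 (read(5)): returned '', offset=26

Answer: 26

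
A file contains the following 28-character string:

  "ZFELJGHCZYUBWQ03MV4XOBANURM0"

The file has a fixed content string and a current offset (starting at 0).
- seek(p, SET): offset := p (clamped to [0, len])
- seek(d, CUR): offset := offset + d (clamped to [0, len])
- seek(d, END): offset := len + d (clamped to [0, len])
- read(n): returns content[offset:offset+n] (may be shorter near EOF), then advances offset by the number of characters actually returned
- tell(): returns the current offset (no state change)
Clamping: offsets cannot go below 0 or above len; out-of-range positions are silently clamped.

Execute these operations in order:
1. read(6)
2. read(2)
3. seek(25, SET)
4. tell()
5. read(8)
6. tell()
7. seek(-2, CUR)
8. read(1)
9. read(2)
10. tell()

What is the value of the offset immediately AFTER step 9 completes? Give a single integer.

After 1 (read(6)): returned 'ZFELJG', offset=6
After 2 (read(2)): returned 'HC', offset=8
After 3 (seek(25, SET)): offset=25
After 4 (tell()): offset=25
After 5 (read(8)): returned 'RM0', offset=28
After 6 (tell()): offset=28
After 7 (seek(-2, CUR)): offset=26
After 8 (read(1)): returned 'M', offset=27
After 9 (read(2)): returned '0', offset=28

Answer: 28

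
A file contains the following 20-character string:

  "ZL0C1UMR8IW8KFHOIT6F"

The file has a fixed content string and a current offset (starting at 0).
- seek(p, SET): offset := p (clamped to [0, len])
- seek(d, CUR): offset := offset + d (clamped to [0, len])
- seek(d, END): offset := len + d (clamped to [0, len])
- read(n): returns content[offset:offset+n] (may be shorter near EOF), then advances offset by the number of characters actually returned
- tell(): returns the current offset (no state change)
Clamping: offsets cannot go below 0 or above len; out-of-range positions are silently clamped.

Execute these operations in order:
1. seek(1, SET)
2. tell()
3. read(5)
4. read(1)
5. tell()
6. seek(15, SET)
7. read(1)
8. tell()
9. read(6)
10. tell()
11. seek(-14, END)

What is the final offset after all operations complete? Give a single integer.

After 1 (seek(1, SET)): offset=1
After 2 (tell()): offset=1
After 3 (read(5)): returned 'L0C1U', offset=6
After 4 (read(1)): returned 'M', offset=7
After 5 (tell()): offset=7
After 6 (seek(15, SET)): offset=15
After 7 (read(1)): returned 'O', offset=16
After 8 (tell()): offset=16
After 9 (read(6)): returned 'IT6F', offset=20
After 10 (tell()): offset=20
After 11 (seek(-14, END)): offset=6

Answer: 6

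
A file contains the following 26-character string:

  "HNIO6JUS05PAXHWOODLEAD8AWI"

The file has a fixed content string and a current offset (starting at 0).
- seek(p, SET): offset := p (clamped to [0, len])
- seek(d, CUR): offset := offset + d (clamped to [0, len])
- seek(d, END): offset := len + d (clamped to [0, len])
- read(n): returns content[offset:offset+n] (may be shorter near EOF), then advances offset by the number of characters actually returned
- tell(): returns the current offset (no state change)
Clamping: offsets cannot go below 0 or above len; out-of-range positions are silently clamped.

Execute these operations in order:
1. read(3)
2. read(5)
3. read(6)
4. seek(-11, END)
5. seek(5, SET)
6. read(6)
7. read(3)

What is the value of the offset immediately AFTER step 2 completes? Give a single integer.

After 1 (read(3)): returned 'HNI', offset=3
After 2 (read(5)): returned 'O6JUS', offset=8

Answer: 8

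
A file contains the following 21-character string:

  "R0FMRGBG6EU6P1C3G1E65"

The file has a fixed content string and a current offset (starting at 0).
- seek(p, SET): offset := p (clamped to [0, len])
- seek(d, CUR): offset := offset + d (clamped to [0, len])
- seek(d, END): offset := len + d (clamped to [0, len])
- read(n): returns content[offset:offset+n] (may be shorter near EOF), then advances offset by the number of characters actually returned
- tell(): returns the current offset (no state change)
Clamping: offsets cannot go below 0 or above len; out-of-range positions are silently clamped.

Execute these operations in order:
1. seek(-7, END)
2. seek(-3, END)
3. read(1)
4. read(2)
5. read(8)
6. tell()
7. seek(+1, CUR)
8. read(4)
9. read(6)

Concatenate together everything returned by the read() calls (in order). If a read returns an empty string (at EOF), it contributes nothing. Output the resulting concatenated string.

After 1 (seek(-7, END)): offset=14
After 2 (seek(-3, END)): offset=18
After 3 (read(1)): returned 'E', offset=19
After 4 (read(2)): returned '65', offset=21
After 5 (read(8)): returned '', offset=21
After 6 (tell()): offset=21
After 7 (seek(+1, CUR)): offset=21
After 8 (read(4)): returned '', offset=21
After 9 (read(6)): returned '', offset=21

Answer: E65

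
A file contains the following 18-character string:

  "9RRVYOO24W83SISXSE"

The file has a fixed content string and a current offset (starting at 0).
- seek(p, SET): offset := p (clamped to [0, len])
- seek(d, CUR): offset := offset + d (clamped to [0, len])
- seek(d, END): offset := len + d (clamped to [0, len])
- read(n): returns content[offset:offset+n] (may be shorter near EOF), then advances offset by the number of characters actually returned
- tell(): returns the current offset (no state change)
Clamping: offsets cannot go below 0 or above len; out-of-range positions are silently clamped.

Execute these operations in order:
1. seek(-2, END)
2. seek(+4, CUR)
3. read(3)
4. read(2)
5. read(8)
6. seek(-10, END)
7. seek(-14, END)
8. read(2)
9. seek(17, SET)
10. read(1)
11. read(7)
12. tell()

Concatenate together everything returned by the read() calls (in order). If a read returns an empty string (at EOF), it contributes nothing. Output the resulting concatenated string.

Answer: YOE

Derivation:
After 1 (seek(-2, END)): offset=16
After 2 (seek(+4, CUR)): offset=18
After 3 (read(3)): returned '', offset=18
After 4 (read(2)): returned '', offset=18
After 5 (read(8)): returned '', offset=18
After 6 (seek(-10, END)): offset=8
After 7 (seek(-14, END)): offset=4
After 8 (read(2)): returned 'YO', offset=6
After 9 (seek(17, SET)): offset=17
After 10 (read(1)): returned 'E', offset=18
After 11 (read(7)): returned '', offset=18
After 12 (tell()): offset=18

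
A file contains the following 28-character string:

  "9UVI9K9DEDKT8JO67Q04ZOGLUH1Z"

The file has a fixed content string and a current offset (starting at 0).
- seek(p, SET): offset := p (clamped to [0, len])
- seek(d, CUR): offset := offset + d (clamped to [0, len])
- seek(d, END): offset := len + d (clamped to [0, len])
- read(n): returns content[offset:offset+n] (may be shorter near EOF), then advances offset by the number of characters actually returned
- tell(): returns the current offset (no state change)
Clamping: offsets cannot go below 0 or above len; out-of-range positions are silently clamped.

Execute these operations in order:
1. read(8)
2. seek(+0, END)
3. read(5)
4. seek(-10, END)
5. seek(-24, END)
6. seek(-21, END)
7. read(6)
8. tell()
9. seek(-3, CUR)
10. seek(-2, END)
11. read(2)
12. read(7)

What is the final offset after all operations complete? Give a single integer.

After 1 (read(8)): returned '9UVI9K9D', offset=8
After 2 (seek(+0, END)): offset=28
After 3 (read(5)): returned '', offset=28
After 4 (seek(-10, END)): offset=18
After 5 (seek(-24, END)): offset=4
After 6 (seek(-21, END)): offset=7
After 7 (read(6)): returned 'DEDKT8', offset=13
After 8 (tell()): offset=13
After 9 (seek(-3, CUR)): offset=10
After 10 (seek(-2, END)): offset=26
After 11 (read(2)): returned '1Z', offset=28
After 12 (read(7)): returned '', offset=28

Answer: 28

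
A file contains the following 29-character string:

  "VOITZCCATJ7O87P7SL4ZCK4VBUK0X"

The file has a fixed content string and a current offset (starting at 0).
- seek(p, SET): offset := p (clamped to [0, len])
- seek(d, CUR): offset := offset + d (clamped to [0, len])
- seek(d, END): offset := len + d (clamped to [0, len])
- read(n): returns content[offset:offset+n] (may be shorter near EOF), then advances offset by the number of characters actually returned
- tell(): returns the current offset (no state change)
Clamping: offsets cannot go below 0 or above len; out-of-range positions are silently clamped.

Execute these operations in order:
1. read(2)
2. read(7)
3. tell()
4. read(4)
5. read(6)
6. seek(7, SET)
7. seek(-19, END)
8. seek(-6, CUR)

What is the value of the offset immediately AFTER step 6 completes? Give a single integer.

Answer: 7

Derivation:
After 1 (read(2)): returned 'VO', offset=2
After 2 (read(7)): returned 'ITZCCAT', offset=9
After 3 (tell()): offset=9
After 4 (read(4)): returned 'J7O8', offset=13
After 5 (read(6)): returned '7P7SL4', offset=19
After 6 (seek(7, SET)): offset=7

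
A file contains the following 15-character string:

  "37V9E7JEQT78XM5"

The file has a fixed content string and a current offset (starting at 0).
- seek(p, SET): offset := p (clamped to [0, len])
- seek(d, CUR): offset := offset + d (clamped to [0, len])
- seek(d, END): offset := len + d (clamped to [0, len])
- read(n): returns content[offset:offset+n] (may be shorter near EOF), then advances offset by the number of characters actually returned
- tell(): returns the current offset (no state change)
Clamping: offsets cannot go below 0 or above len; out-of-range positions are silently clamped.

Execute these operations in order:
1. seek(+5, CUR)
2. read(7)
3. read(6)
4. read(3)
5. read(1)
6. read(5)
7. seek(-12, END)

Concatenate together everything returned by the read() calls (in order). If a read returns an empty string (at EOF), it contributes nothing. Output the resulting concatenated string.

After 1 (seek(+5, CUR)): offset=5
After 2 (read(7)): returned '7JEQT78', offset=12
After 3 (read(6)): returned 'XM5', offset=15
After 4 (read(3)): returned '', offset=15
After 5 (read(1)): returned '', offset=15
After 6 (read(5)): returned '', offset=15
After 7 (seek(-12, END)): offset=3

Answer: 7JEQT78XM5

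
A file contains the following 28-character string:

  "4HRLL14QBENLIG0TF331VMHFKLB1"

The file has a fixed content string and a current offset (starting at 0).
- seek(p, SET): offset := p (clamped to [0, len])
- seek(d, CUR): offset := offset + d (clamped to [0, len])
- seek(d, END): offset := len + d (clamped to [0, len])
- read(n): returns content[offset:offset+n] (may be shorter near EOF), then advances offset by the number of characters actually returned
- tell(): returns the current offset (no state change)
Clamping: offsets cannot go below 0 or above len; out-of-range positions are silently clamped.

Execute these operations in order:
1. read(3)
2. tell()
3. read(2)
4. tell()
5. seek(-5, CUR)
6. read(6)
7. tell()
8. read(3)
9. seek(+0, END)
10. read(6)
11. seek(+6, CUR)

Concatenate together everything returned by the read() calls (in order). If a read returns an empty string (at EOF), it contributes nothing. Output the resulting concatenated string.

After 1 (read(3)): returned '4HR', offset=3
After 2 (tell()): offset=3
After 3 (read(2)): returned 'LL', offset=5
After 4 (tell()): offset=5
After 5 (seek(-5, CUR)): offset=0
After 6 (read(6)): returned '4HRLL1', offset=6
After 7 (tell()): offset=6
After 8 (read(3)): returned '4QB', offset=9
After 9 (seek(+0, END)): offset=28
After 10 (read(6)): returned '', offset=28
After 11 (seek(+6, CUR)): offset=28

Answer: 4HRLL4HRLL14QB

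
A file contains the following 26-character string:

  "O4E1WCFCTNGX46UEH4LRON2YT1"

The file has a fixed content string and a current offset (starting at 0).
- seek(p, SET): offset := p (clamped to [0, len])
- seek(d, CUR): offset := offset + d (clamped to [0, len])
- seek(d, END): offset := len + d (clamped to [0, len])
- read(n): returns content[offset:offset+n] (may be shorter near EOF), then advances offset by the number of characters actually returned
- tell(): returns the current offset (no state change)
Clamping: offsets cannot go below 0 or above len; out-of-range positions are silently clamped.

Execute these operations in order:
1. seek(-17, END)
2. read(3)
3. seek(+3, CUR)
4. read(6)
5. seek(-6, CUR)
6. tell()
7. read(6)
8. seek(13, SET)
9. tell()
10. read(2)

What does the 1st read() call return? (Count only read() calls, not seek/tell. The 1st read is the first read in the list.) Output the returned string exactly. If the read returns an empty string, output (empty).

Answer: NGX

Derivation:
After 1 (seek(-17, END)): offset=9
After 2 (read(3)): returned 'NGX', offset=12
After 3 (seek(+3, CUR)): offset=15
After 4 (read(6)): returned 'EH4LRO', offset=21
After 5 (seek(-6, CUR)): offset=15
After 6 (tell()): offset=15
After 7 (read(6)): returned 'EH4LRO', offset=21
After 8 (seek(13, SET)): offset=13
After 9 (tell()): offset=13
After 10 (read(2)): returned '6U', offset=15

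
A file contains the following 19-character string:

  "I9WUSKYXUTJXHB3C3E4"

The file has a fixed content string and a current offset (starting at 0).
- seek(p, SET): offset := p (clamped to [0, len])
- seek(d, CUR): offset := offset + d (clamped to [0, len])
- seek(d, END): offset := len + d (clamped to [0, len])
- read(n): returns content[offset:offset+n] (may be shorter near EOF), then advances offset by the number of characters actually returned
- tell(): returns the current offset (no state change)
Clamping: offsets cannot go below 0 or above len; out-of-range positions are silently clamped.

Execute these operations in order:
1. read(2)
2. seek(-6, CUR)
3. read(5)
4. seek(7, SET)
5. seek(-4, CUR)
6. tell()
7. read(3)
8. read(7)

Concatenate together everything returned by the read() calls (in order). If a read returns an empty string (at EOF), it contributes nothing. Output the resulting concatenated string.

After 1 (read(2)): returned 'I9', offset=2
After 2 (seek(-6, CUR)): offset=0
After 3 (read(5)): returned 'I9WUS', offset=5
After 4 (seek(7, SET)): offset=7
After 5 (seek(-4, CUR)): offset=3
After 6 (tell()): offset=3
After 7 (read(3)): returned 'USK', offset=6
After 8 (read(7)): returned 'YXUTJXH', offset=13

Answer: I9I9WUSUSKYXUTJXH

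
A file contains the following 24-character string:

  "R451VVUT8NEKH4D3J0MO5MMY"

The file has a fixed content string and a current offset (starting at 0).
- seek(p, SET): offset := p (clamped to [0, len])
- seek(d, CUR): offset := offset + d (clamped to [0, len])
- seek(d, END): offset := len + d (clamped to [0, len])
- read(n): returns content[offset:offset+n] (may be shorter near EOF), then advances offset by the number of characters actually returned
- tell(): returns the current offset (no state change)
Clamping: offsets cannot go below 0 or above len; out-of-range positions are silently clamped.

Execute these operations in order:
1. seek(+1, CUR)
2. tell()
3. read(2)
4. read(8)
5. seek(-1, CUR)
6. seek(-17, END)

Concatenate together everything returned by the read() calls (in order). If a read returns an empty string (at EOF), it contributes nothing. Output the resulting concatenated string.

After 1 (seek(+1, CUR)): offset=1
After 2 (tell()): offset=1
After 3 (read(2)): returned '45', offset=3
After 4 (read(8)): returned '1VVUT8NE', offset=11
After 5 (seek(-1, CUR)): offset=10
After 6 (seek(-17, END)): offset=7

Answer: 451VVUT8NE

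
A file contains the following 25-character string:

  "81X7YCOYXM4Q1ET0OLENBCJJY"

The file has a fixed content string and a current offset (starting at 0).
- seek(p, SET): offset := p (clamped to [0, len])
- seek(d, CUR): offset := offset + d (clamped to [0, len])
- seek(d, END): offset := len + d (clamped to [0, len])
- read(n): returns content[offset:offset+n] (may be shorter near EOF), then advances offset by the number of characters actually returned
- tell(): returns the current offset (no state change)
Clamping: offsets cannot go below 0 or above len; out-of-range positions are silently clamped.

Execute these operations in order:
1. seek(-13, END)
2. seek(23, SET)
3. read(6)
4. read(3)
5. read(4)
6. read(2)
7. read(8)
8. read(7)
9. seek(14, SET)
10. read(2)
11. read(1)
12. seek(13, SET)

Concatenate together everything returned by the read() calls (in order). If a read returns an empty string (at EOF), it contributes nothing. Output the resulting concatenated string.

After 1 (seek(-13, END)): offset=12
After 2 (seek(23, SET)): offset=23
After 3 (read(6)): returned 'JY', offset=25
After 4 (read(3)): returned '', offset=25
After 5 (read(4)): returned '', offset=25
After 6 (read(2)): returned '', offset=25
After 7 (read(8)): returned '', offset=25
After 8 (read(7)): returned '', offset=25
After 9 (seek(14, SET)): offset=14
After 10 (read(2)): returned 'T0', offset=16
After 11 (read(1)): returned 'O', offset=17
After 12 (seek(13, SET)): offset=13

Answer: JYT0O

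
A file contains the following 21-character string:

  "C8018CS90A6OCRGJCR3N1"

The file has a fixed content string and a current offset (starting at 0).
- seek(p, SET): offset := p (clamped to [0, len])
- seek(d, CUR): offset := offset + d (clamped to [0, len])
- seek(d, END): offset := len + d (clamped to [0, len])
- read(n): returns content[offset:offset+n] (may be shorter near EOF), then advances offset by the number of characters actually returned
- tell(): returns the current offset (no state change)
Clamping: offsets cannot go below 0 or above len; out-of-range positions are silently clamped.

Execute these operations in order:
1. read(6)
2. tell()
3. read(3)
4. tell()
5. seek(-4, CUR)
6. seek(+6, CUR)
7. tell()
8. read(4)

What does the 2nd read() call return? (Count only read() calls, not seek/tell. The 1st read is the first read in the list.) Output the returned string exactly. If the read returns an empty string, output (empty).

Answer: S90

Derivation:
After 1 (read(6)): returned 'C8018C', offset=6
After 2 (tell()): offset=6
After 3 (read(3)): returned 'S90', offset=9
After 4 (tell()): offset=9
After 5 (seek(-4, CUR)): offset=5
After 6 (seek(+6, CUR)): offset=11
After 7 (tell()): offset=11
After 8 (read(4)): returned 'OCRG', offset=15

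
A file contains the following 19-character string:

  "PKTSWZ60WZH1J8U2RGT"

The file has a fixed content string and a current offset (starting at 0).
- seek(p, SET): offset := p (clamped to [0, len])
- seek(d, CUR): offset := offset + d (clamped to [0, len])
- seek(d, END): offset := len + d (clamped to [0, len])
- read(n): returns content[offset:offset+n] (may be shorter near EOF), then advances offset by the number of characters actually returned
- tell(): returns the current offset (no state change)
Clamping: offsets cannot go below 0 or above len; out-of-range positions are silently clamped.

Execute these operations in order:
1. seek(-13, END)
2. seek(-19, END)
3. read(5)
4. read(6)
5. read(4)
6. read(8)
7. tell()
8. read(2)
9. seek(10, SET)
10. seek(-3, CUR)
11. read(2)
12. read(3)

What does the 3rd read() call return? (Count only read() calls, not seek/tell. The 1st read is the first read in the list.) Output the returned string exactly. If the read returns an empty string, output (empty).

Answer: 1J8U

Derivation:
After 1 (seek(-13, END)): offset=6
After 2 (seek(-19, END)): offset=0
After 3 (read(5)): returned 'PKTSW', offset=5
After 4 (read(6)): returned 'Z60WZH', offset=11
After 5 (read(4)): returned '1J8U', offset=15
After 6 (read(8)): returned '2RGT', offset=19
After 7 (tell()): offset=19
After 8 (read(2)): returned '', offset=19
After 9 (seek(10, SET)): offset=10
After 10 (seek(-3, CUR)): offset=7
After 11 (read(2)): returned '0W', offset=9
After 12 (read(3)): returned 'ZH1', offset=12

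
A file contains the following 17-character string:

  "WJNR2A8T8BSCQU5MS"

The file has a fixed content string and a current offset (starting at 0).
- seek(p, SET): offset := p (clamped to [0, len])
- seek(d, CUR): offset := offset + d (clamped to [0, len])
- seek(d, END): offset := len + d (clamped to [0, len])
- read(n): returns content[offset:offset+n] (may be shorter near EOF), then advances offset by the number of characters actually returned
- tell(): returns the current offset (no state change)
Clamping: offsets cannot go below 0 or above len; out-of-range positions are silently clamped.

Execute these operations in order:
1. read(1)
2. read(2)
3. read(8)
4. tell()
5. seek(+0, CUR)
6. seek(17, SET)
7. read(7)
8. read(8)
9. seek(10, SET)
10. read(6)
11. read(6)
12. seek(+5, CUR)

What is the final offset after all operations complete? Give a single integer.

Answer: 17

Derivation:
After 1 (read(1)): returned 'W', offset=1
After 2 (read(2)): returned 'JN', offset=3
After 3 (read(8)): returned 'R2A8T8BS', offset=11
After 4 (tell()): offset=11
After 5 (seek(+0, CUR)): offset=11
After 6 (seek(17, SET)): offset=17
After 7 (read(7)): returned '', offset=17
After 8 (read(8)): returned '', offset=17
After 9 (seek(10, SET)): offset=10
After 10 (read(6)): returned 'SCQU5M', offset=16
After 11 (read(6)): returned 'S', offset=17
After 12 (seek(+5, CUR)): offset=17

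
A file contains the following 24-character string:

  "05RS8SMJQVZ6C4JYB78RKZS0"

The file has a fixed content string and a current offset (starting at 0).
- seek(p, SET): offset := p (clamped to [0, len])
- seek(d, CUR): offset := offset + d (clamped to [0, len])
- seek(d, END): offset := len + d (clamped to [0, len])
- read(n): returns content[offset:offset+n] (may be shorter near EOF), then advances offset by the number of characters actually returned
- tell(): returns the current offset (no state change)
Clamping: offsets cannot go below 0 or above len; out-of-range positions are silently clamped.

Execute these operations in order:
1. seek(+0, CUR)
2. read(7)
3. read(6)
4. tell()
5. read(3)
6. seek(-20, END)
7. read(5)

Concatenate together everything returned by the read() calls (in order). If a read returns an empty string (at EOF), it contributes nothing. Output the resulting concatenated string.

Answer: 05RS8SMJQVZ6C4JY8SMJQ

Derivation:
After 1 (seek(+0, CUR)): offset=0
After 2 (read(7)): returned '05RS8SM', offset=7
After 3 (read(6)): returned 'JQVZ6C', offset=13
After 4 (tell()): offset=13
After 5 (read(3)): returned '4JY', offset=16
After 6 (seek(-20, END)): offset=4
After 7 (read(5)): returned '8SMJQ', offset=9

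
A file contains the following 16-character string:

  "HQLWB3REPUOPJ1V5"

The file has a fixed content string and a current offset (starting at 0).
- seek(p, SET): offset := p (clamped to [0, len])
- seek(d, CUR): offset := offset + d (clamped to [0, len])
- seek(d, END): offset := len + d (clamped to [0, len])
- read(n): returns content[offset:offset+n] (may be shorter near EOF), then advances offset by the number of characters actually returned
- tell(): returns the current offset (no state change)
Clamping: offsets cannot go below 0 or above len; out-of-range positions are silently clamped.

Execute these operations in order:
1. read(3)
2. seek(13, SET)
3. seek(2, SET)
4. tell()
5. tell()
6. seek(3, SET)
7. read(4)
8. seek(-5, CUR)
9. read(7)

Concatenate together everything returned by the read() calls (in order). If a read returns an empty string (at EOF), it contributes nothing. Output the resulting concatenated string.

After 1 (read(3)): returned 'HQL', offset=3
After 2 (seek(13, SET)): offset=13
After 3 (seek(2, SET)): offset=2
After 4 (tell()): offset=2
After 5 (tell()): offset=2
After 6 (seek(3, SET)): offset=3
After 7 (read(4)): returned 'WB3R', offset=7
After 8 (seek(-5, CUR)): offset=2
After 9 (read(7)): returned 'LWB3REP', offset=9

Answer: HQLWB3RLWB3REP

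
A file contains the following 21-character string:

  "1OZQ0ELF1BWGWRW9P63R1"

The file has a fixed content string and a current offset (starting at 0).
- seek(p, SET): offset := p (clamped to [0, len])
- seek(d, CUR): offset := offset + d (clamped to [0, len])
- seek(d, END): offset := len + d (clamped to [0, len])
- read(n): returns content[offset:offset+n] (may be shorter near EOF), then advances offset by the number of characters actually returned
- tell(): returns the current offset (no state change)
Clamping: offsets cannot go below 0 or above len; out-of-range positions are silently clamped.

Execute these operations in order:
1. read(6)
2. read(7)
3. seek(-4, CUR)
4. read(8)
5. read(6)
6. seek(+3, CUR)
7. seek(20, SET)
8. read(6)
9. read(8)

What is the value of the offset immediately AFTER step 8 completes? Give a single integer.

Answer: 21

Derivation:
After 1 (read(6)): returned '1OZQ0E', offset=6
After 2 (read(7)): returned 'LF1BWGW', offset=13
After 3 (seek(-4, CUR)): offset=9
After 4 (read(8)): returned 'BWGWRW9P', offset=17
After 5 (read(6)): returned '63R1', offset=21
After 6 (seek(+3, CUR)): offset=21
After 7 (seek(20, SET)): offset=20
After 8 (read(6)): returned '1', offset=21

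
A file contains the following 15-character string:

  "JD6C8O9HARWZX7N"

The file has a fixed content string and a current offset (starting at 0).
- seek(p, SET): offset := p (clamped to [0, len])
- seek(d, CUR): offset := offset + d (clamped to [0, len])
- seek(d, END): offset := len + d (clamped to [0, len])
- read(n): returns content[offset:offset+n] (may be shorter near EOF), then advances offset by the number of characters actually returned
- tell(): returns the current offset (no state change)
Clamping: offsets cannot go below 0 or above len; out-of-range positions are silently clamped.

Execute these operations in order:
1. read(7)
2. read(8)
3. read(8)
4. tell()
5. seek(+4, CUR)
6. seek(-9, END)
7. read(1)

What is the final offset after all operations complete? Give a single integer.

After 1 (read(7)): returned 'JD6C8O9', offset=7
After 2 (read(8)): returned 'HARWZX7N', offset=15
After 3 (read(8)): returned '', offset=15
After 4 (tell()): offset=15
After 5 (seek(+4, CUR)): offset=15
After 6 (seek(-9, END)): offset=6
After 7 (read(1)): returned '9', offset=7

Answer: 7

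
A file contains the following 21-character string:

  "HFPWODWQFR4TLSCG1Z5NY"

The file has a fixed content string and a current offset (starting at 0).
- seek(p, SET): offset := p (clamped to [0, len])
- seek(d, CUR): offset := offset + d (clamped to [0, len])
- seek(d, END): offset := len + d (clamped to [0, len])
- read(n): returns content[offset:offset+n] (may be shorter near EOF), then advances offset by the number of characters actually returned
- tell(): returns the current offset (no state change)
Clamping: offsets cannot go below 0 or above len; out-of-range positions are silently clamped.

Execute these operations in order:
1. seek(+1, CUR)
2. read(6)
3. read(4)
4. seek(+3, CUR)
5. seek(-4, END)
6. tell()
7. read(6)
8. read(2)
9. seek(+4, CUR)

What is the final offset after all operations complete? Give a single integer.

Answer: 21

Derivation:
After 1 (seek(+1, CUR)): offset=1
After 2 (read(6)): returned 'FPWODW', offset=7
After 3 (read(4)): returned 'QFR4', offset=11
After 4 (seek(+3, CUR)): offset=14
After 5 (seek(-4, END)): offset=17
After 6 (tell()): offset=17
After 7 (read(6)): returned 'Z5NY', offset=21
After 8 (read(2)): returned '', offset=21
After 9 (seek(+4, CUR)): offset=21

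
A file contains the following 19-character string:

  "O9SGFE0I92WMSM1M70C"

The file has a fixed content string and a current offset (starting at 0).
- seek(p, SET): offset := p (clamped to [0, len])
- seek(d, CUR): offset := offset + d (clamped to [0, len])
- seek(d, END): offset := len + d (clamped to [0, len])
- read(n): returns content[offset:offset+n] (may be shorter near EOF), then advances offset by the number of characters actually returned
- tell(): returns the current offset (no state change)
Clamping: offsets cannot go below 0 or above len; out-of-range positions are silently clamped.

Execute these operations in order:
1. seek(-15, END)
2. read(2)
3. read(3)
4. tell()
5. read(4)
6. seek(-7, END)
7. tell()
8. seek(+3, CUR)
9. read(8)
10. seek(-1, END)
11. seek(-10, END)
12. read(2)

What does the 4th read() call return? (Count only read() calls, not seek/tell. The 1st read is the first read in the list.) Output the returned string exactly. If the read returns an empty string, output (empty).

Answer: M70C

Derivation:
After 1 (seek(-15, END)): offset=4
After 2 (read(2)): returned 'FE', offset=6
After 3 (read(3)): returned '0I9', offset=9
After 4 (tell()): offset=9
After 5 (read(4)): returned '2WMS', offset=13
After 6 (seek(-7, END)): offset=12
After 7 (tell()): offset=12
After 8 (seek(+3, CUR)): offset=15
After 9 (read(8)): returned 'M70C', offset=19
After 10 (seek(-1, END)): offset=18
After 11 (seek(-10, END)): offset=9
After 12 (read(2)): returned '2W', offset=11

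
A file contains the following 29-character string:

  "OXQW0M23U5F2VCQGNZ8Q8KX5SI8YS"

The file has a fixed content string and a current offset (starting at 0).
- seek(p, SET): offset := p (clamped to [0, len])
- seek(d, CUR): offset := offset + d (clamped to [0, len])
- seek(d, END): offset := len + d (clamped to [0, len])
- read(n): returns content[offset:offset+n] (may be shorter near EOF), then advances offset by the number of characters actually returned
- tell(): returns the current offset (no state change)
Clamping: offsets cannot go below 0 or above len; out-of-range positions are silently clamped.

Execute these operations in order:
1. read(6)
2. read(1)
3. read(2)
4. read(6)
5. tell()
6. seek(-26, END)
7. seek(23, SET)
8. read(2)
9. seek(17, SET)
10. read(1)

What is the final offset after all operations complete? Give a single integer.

After 1 (read(6)): returned 'OXQW0M', offset=6
After 2 (read(1)): returned '2', offset=7
After 3 (read(2)): returned '3U', offset=9
After 4 (read(6)): returned '5F2VCQ', offset=15
After 5 (tell()): offset=15
After 6 (seek(-26, END)): offset=3
After 7 (seek(23, SET)): offset=23
After 8 (read(2)): returned '5S', offset=25
After 9 (seek(17, SET)): offset=17
After 10 (read(1)): returned 'Z', offset=18

Answer: 18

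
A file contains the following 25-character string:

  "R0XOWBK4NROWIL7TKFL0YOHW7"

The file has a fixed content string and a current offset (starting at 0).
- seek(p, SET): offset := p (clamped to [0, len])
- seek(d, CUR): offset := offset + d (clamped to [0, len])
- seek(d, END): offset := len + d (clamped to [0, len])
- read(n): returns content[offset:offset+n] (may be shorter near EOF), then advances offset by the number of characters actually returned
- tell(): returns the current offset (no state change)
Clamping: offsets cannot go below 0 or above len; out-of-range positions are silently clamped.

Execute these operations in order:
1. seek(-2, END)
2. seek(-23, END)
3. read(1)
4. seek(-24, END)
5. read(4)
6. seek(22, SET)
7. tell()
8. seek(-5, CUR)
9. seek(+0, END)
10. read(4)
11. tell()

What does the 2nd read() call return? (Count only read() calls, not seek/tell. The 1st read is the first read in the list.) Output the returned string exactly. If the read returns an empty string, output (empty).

After 1 (seek(-2, END)): offset=23
After 2 (seek(-23, END)): offset=2
After 3 (read(1)): returned 'X', offset=3
After 4 (seek(-24, END)): offset=1
After 5 (read(4)): returned '0XOW', offset=5
After 6 (seek(22, SET)): offset=22
After 7 (tell()): offset=22
After 8 (seek(-5, CUR)): offset=17
After 9 (seek(+0, END)): offset=25
After 10 (read(4)): returned '', offset=25
After 11 (tell()): offset=25

Answer: 0XOW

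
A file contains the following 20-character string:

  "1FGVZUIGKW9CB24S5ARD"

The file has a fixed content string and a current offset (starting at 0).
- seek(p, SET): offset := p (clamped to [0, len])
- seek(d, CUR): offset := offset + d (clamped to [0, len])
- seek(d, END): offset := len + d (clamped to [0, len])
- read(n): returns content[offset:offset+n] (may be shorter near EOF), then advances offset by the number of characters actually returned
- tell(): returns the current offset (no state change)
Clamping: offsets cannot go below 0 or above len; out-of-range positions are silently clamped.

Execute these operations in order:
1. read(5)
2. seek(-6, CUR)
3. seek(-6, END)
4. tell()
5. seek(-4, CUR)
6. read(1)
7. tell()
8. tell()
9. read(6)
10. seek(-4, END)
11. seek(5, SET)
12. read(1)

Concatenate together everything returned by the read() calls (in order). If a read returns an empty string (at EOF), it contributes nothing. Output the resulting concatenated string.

After 1 (read(5)): returned '1FGVZ', offset=5
After 2 (seek(-6, CUR)): offset=0
After 3 (seek(-6, END)): offset=14
After 4 (tell()): offset=14
After 5 (seek(-4, CUR)): offset=10
After 6 (read(1)): returned '9', offset=11
After 7 (tell()): offset=11
After 8 (tell()): offset=11
After 9 (read(6)): returned 'CB24S5', offset=17
After 10 (seek(-4, END)): offset=16
After 11 (seek(5, SET)): offset=5
After 12 (read(1)): returned 'U', offset=6

Answer: 1FGVZ9CB24S5U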